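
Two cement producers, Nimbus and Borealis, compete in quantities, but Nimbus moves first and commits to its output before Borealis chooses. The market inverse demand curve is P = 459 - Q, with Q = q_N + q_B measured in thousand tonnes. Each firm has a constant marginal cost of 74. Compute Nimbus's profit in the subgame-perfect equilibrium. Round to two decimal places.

18528.13

The follower Borealis best-responds to any q_N: π_B = (459 - Q)q_B - 74q_B.
Follower FOC: 385 - q_N - 2q_B = 0, so q_B(q_N) = (385 - q_N)/2.
Nimbus substitutes q_B(q_N) into its own profit: π_N = q_N(459 - q_N - (385 - q_N)/2) - 74q_N = (533/2 - (1/2)q_N)q_N - 74q_N.
The leader's first-order condition 385/2 - q_N = 0 yields q_N = 385/2.
Then q_B = (385 - 385/2)/2 = 385/4.
Price P = 459 - 1155/4 = 681/4.
Nimbus's profit: (681/4 - 74)·(385/2) = 18528.1250.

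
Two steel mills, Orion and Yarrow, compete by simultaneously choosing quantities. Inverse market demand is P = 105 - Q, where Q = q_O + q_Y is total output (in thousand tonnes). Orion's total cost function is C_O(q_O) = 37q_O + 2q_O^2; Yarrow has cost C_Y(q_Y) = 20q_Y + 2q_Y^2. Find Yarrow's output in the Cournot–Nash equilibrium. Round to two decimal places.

12.63

Orion's profit: π_O = (105 - Q)q_O - (37q_O + 2q_O²). Setting ∂π_O/∂q_O = 0: 68 - 6q_O - (q_Y) = 0.
Yarrow's first-order condition: 85 - 6q_Y - (q_O) = 0.
So q_O = (68 - q_Y)/6 and q_Y = (85 - q_O)/6.
Solving the pair: q_O = 323/35, q_Y = 442/35.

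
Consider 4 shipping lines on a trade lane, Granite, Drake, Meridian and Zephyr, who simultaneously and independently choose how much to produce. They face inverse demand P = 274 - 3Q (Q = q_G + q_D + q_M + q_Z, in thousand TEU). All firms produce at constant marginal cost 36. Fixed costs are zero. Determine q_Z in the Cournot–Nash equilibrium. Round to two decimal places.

Each firm earns π_i = (274 - 3Q)q_i - 36q_i.
First-order condition (treating rivals' output as given): 238 - 6q_i - 3·Σ_{j≠i} q_j = 0.
By symmetry each firm produces the same amount; substituting Σ_{j≠i} q_j = 3q_i yields q_i = 238/15.

15.87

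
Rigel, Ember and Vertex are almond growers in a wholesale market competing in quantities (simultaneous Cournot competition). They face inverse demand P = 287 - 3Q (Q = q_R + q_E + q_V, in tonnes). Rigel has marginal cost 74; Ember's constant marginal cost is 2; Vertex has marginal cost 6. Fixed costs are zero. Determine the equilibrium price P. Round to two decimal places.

Rigel's profit: π_R = (287 - 3Q)q_R - (74q_R). Setting ∂π_R/∂q_R = 0: 213 - 6q_R - 3(q_E + q_V) = 0.
Ember's profit: π_E = (287 - 3Q)q_E - (2q_E). Setting ∂π_E/∂q_E = 0: 285 - 6q_E - 3(q_R + q_V) = 0.
Vertex's profit: π_V = (287 - 3Q)q_V - (6q_V). Setting ∂π_V/∂q_V = 0: 281 - 6q_V - 3(q_R + q_E) = 0.
Summing all 3 equations gives 779 − 12Q = 0, hence Q = 779/12.
Back-substituting: q_R = (213 − 779/4)/3 = 73/12, q_E = (285 − 779/4)/3 = 361/12, q_V = (281 − 779/4)/3 = 115/4.
Total output Q = 779/12, so price P = 287 - 3·(779/12) = 369/4.

92.25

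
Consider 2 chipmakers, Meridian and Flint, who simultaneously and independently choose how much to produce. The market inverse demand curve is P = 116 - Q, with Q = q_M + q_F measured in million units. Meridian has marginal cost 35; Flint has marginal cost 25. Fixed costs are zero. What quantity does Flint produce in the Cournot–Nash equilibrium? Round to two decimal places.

Meridian's profit: π_M = (116 - Q)q_M - (35q_M). Setting ∂π_M/∂q_M = 0: 81 - 2q_M - (q_F) = 0.
Flint's profit: π_F = (116 - Q)q_F - (25q_F). Setting ∂π_F/∂q_F = 0: 91 - 2q_F - (q_M) = 0.
Best responses: q_M = (81 - q_F)/2, q_F = (91 - q_M)/2.
Solving the pair: q_M = 71/3, q_F = 101/3.

33.67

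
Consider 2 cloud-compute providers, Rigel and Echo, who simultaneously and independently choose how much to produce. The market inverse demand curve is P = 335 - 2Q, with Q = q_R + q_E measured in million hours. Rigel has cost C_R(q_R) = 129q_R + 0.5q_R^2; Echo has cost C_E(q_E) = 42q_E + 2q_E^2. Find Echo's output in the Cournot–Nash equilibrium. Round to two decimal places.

29.25

Rigel's profit: π_R = (335 - 2Q)q_R - (129q_R + (1/2)q_R²). Setting ∂π_R/∂q_R = 0: 206 - 5q_R - 2(q_E) = 0.
Echo's first-order condition: 293 - 8q_E - 2(q_R) = 0.
Rearranging gives the reaction functions q_R = (206 - 2q_E)/5 and q_E = (293 - 2q_R)/8.
Solving the pair: q_R = 59/2, q_E = 117/4.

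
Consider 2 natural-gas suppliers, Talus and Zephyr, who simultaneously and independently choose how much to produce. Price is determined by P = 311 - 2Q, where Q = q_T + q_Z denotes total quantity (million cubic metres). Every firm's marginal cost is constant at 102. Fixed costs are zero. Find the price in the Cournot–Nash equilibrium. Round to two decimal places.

A representative firm's profit is π_i = q_i(311 - 2Q) - 102q_i.
Setting ∂π_i/∂q_i = 0 with rivals' quantities fixed: 209 - 4q_i - 2q_j = 0.
With identical firms every q_j equals q_i, so q_j = q_i and 209 = 6q_i, giving q_i = 209/6.
Total output Q = 209/3, so price P = 311 - 2·(209/3) = 515/3.

171.67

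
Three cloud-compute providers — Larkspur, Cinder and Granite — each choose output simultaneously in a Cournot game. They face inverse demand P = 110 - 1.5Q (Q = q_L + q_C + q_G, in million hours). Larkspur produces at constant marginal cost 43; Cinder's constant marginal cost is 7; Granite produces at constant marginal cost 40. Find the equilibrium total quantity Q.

40

Larkspur's profit: π_L = (110 - 1.5Q)q_L - (43q_L). Setting ∂π_L/∂q_L = 0: 67 - 3q_L - (3/2)(q_C + q_G) = 0.
Cinder's first-order condition: 103 - 3q_C - (3/2)(q_L + q_G) = 0.
Granite's first-order condition: 70 - 3q_G - (3/2)(q_L + q_C) = 0.
Summing all 3 equations gives 240 − 6Q = 0, hence Q = 40.
Back-substituting: q_L = (67 − 60)/(3/2) = 14/3, q_C = (103 − 60)/(3/2) = 86/3, q_G = (70 − 60)/(3/2) = 20/3.
Total output Q = 14/3 + 86/3 + 20/3 = 40.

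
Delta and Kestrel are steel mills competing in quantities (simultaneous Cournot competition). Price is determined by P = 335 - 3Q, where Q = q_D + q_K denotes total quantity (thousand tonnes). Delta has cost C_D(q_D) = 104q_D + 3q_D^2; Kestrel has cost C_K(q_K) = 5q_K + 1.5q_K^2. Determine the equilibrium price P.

Delta's profit: π_D = (335 - 3Q)q_D - (104q_D + 3q_D²). Setting ∂π_D/∂q_D = 0: 231 - 12q_D - 3(q_K) = 0.
Kestrel's first-order condition: 330 - 9q_K - 3(q_D) = 0.
So q_D = (231 - 3q_K)/12 and q_K = (330 - 3q_D)/9.
Substituting one into the other gives q_D = 11 and q_K = 33.
Total output Q = 44, so price P = 335 - 3·44 = 203.

203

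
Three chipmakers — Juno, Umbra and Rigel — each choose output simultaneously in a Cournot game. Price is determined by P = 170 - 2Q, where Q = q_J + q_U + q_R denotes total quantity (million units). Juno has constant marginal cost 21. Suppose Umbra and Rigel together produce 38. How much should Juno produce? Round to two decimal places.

With rivals' combined output fixed at 38, Juno's profit is π_J = (170 - 2·38 - 2q_J)q_J - (21q_J) = (94 - 2q_J)q_J - (21q_J).
∂π_J/∂q_J = 73 - 4q_J = 0, so q_J = 73/4.

18.25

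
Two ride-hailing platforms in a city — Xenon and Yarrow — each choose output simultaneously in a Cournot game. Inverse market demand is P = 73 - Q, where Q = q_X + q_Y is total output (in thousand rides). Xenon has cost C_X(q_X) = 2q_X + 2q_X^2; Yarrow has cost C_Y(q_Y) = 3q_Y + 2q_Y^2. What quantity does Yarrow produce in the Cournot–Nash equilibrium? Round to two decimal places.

Xenon's profit: π_X = (73 - Q)q_X - (2q_X + 2q_X²). Setting ∂π_X/∂q_X = 0: 71 - 6q_X - (q_Y) = 0.
Yarrow's first-order condition: 70 - 6q_Y - (q_X) = 0.
So q_X = (71 - q_Y)/6 and q_Y = (70 - q_X)/6.
Solving the pair: q_X = 356/35, q_Y = 349/35.

9.97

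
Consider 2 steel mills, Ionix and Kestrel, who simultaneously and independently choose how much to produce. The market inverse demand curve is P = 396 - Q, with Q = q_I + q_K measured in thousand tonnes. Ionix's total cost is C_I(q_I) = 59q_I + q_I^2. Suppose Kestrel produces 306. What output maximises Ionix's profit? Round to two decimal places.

With the rival's output fixed at 306, Ionix's profit is π_I = (396 - 306 - q_I)q_I - (59q_I + q_I²) = (90 - q_I)q_I - (59q_I + q_I²).
∂π_I/∂q_I = 31 - 4q_I = 0, so q_I = 31/4.

7.75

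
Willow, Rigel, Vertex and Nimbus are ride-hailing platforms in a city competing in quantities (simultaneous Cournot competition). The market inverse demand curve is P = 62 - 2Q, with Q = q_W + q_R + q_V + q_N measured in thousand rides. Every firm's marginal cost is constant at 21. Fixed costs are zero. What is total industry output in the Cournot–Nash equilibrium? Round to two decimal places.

16.40

A representative firm's profit is π_i = q_i(62 - 2Q) - 21q_i.
First-order condition (treating rivals' output as given): 41 - 4q_i - 2·Σ_{j≠i} q_j = 0.
With identical firms every q_j equals q_i, so Σ_{j≠i} q_j = 3q_i and 41 = 10q_i, giving q_i = 41/10.
Total output Q = 41/10 + 41/10 + 41/10 + 41/10 = 82/5.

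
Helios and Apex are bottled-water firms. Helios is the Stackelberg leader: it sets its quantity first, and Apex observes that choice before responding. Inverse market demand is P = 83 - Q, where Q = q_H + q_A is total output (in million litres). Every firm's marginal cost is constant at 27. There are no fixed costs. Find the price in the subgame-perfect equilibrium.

41

Solve by backward induction. Given q_H, the follower Apex maximises π_A = (83 - q_H - q_A)q_A - 27q_A.
∂π_A/∂q_A = 56 - q_H - 2q_A = 0 gives the reaction function q_A = (56 - q_H)/2.
The leader anticipates this reaction. Substituting into P = 83 - Q gives P = 55 - (1/2)q_H, so π_H = (55 - (1/2)q_H)q_H - 27q_H.
Maximising: ∂π_H/∂q_H = 28 - q_H = 0, giving q_H = 28.
Then q_A = (56 - 28)/2 = 14.
Total output Q = 42, so price P = 83 - 42 = 41.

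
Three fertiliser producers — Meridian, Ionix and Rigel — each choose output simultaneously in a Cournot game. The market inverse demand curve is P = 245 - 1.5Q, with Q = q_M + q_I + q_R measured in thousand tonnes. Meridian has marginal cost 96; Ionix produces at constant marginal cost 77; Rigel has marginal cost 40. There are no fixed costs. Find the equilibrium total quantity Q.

87

Meridian's profit: π_M = (245 - 1.5Q)q_M - (96q_M). Setting ∂π_M/∂q_M = 0: 149 - 3q_M - (3/2)(q_I + q_R) = 0.
Ionix's profit: π_I = (245 - 1.5Q)q_I - (77q_I). Setting ∂π_I/∂q_I = 0: 168 - 3q_I - (3/2)(q_M + q_R) = 0.
Rigel's first-order condition: 205 - 3q_R - (3/2)(q_M + q_I) = 0.
Adding the 3 first-order conditions: 522 − 6Q = 0, so Q = 87.
Back-substituting: q_M = (149 − 261/2)/(3/2) = 37/3, q_I = (168 − 261/2)/(3/2) = 25, q_R = (205 − 261/2)/(3/2) = 149/3.
Total output Q = 37/3 + 25 + 149/3 = 87.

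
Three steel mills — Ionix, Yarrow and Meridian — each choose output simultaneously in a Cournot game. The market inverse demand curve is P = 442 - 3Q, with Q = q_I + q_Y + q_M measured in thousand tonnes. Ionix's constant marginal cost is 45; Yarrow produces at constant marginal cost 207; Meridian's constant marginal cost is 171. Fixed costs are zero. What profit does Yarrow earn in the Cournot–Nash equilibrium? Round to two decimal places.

Ionix's profit: π_I = (442 - 3Q)q_I - (45q_I). Setting ∂π_I/∂q_I = 0: 397 - 6q_I - 3(q_Y + q_M) = 0.
Yarrow's profit: π_Y = (442 - 3Q)q_Y - (207q_Y). Setting ∂π_Y/∂q_Y = 0: 235 - 6q_Y - 3(q_I + q_M) = 0.
Meridian's first-order condition: 271 - 6q_M - 3(q_I + q_Y) = 0.
Adding the 3 conditions: 903 − 6Q − 6Q = 0, i.e. Q = 301/4.
Back-substituting: q_I = (397 − 903/4)/3 = 685/12, q_Y = (235 − 903/4)/3 = 37/12, q_M = (271 − 903/4)/3 = 181/12.
Price P = 442 - 3·(301/4) = 865/4.
Yarrow's profit: (865/4 - 207)·(37/12) = 1369/48.

28.52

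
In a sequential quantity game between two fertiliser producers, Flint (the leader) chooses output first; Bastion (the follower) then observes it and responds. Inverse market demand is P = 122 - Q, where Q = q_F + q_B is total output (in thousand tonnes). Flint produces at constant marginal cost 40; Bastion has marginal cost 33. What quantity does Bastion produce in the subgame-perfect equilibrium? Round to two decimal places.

Solve by backward induction. Given q_F, the follower Bastion maximises π_B = (122 - q_F - q_B)q_B - 33q_B.
∂π_B/∂q_B = 89 - q_F - 2q_B = 0 gives the reaction function q_B = (89 - q_F)/2.
The leader anticipates this reaction. Substituting into P = 122 - Q gives P = 155/2 - (1/2)q_F, so π_F = (155/2 - (1/2)q_F)q_F - 40q_F.
Maximising: ∂π_F/∂q_F = 75/2 - q_F = 0, giving q_F = 75/2.
Then q_B = (89 - 75/2)/2 = 103/4.

25.75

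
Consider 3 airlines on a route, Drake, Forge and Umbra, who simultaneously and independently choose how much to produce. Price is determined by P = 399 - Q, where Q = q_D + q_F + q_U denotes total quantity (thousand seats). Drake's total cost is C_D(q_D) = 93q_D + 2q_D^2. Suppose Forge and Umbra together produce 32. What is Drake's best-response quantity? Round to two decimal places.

With rivals' combined output fixed at 32, Drake's profit is π_D = (399 - 32 - q_D)q_D - (93q_D + 2q_D²) = (367 - q_D)q_D - (93q_D + 2q_D²).
∂π_D/∂q_D = 274 - 6q_D = 0, so q_D = 137/3.

45.67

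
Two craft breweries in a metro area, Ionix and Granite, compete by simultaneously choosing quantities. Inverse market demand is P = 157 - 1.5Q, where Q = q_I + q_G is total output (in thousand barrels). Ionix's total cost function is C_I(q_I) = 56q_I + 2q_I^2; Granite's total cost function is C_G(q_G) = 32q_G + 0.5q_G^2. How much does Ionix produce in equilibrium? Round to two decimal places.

Ionix's profit: π_I = (157 - 1.5Q)q_I - (56q_I + 2q_I²). Setting ∂π_I/∂q_I = 0: 101 - 7q_I - (3/2)(q_G) = 0.
Granite's profit: π_G = (157 - 1.5Q)q_G - (32q_G + (1/2)q_G²). Setting ∂π_G/∂q_G = 0: 125 - 4q_G - (3/2)(q_I) = 0.
Rearranging gives the reaction functions q_I = (101 - (3/2)q_G)/7 and q_G = (125 - (3/2)q_I)/4.
Solving the pair: q_I = 866/103, q_G = 28.0971.

8.41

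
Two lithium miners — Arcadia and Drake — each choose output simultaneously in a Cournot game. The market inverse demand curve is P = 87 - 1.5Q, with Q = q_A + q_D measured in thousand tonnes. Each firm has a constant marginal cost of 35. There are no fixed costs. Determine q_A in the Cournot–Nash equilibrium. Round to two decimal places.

Each firm earns π_i = (87 - 1.5Q)q_i - 35q_i.
Setting ∂π_i/∂q_i = 0 with rivals' quantities fixed: 52 - 3q_i - (3/2)q_j = 0.
By symmetry each firm produces the same amount; substituting q_j = q_i yields q_i = 52/(9/2) = 104/9.

11.56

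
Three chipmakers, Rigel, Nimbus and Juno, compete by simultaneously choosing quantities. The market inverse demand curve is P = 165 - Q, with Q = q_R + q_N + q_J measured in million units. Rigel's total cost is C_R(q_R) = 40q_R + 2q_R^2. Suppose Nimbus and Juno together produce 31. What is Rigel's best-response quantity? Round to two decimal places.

With rivals' combined output fixed at 31, Rigel's profit is π_R = (165 - 31 - q_R)q_R - (40q_R + 2q_R²) = (134 - q_R)q_R - (40q_R + 2q_R²).
∂π_R/∂q_R = 94 - 6q_R = 0, so q_R = 47/3.

15.67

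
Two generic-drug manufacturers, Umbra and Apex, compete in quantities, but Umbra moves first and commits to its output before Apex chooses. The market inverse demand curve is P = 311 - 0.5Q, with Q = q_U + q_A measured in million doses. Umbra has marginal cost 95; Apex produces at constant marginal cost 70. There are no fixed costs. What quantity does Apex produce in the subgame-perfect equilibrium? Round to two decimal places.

The follower Apex best-responds to any q_U: π_A = (311 - 0.5Q)q_A - 70q_A.
Setting the follower's marginal profit to zero, 241 - (1/2)q_U - q_A = 0, i.e. q_A = (241 - (1/2)q_U).
Umbra substitutes q_A(q_U) into its own profit: π_U = q_U(311 - (1/2)q_U - (241 - (1/2)q_U)/2) - 95q_U = (381/2 - (1/4)q_U)q_U - 95q_U.
The leader's first-order condition 191/2 - (1/2)q_U = 0 yields q_U = 191.
Then q_A = (241 - (1/2)·191) = 291/2.

145.50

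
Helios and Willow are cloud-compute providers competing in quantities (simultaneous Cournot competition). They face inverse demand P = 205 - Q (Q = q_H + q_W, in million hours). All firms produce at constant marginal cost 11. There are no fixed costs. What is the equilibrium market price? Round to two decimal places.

75.67

Each firm earns π_i = (205 - Q)q_i - 11q_i.
First-order condition (treating rivals' output as given): 194 - 2q_i - q_j = 0.
With identical firms every q_j equals q_i, so q_j = q_i and 194 = 3q_i, giving q_i = 194/3.
Total output Q = 388/3, so price P = 205 - 388/3 = 227/3.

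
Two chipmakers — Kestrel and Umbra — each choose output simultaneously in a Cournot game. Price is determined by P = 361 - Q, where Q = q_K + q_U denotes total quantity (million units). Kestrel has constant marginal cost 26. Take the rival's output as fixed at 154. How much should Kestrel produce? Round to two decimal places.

90.50

With the rival's output fixed at 154, Kestrel's profit is π_K = (361 - 154 - q_K)q_K - (26q_K) = (207 - q_K)q_K - (26q_K).
∂π_K/∂q_K = 181 - 2q_K = 0, so q_K = 181/2.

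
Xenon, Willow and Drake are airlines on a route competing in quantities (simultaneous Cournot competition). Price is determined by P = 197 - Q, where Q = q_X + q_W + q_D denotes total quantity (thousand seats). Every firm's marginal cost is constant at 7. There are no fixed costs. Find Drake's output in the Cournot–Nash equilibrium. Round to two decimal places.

Each firm earns π_i = (197 - Q)q_i - 7q_i.
Setting ∂π_i/∂q_i = 0 with rivals' quantities fixed: 190 - 2q_i - Σ_{j≠i} q_j = 0.
With identical firms every q_j equals q_i, so Σ_{j≠i} q_j = 2q_i and 190 = 4q_i, giving q_i = 95/2.

47.50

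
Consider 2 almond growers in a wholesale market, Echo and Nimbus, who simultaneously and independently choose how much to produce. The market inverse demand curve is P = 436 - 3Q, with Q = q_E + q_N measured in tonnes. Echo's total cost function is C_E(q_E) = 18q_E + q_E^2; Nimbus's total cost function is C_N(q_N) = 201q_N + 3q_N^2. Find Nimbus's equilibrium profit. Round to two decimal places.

Echo's profit: π_E = (436 - 3Q)q_E - (18q_E + q_E²). Setting ∂π_E/∂q_E = 0: 418 - 8q_E - 3(q_N) = 0.
Nimbus's first-order condition: 235 - 12q_N - 3(q_E) = 0.
Best responses: q_E = (418 - 3q_N)/8, q_N = (235 - 3q_E)/12.
Substituting one into the other gives q_E = 1437/29 and q_N = 626/87.
Price P = 436 - 3·56.7471 = 265.7586.
Nimbus's profit: 265.7586·(626/87) - 201·(626/87) - 3(626/87)² = 310.6429.

310.64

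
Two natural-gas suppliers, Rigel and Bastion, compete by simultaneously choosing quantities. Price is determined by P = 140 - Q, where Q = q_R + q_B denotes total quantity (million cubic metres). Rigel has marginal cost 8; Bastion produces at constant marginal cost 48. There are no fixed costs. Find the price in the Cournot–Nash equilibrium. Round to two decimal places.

65.33

Rigel's profit: π_R = (140 - Q)q_R - (8q_R). Setting ∂π_R/∂q_R = 0: 132 - 2q_R - (q_B) = 0.
Bastion's first-order condition: 92 - 2q_B - (q_R) = 0.
So q_R = (132 - q_B)/2 and q_B = (92 - q_R)/2.
Solving the pair: q_R = 172/3, q_B = 52/3.
Total output Q = 224/3, so price P = 140 - 224/3 = 196/3.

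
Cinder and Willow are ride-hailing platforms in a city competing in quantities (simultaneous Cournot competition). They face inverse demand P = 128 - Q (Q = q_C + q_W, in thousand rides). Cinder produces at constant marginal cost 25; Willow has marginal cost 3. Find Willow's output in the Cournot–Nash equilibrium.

Cinder's profit: π_C = (128 - Q)q_C - (25q_C). Setting ∂π_C/∂q_C = 0: 103 - 2q_C - (q_W) = 0.
Willow's first-order condition: 125 - 2q_W - (q_C) = 0.
So q_C = (103 - q_W)/2 and q_W = (125 - q_C)/2.
Solving the pair: q_C = 27, q_W = 49.

49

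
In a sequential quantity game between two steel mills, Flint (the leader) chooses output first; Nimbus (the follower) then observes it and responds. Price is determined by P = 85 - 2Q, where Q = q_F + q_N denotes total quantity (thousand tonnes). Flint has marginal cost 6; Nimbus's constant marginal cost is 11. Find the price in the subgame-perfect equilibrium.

27

Solve by backward induction. Given q_F, the follower Nimbus maximises π_N = (85 - 2q_F - 2q_N)q_N - 11q_N.
Setting the follower's marginal profit to zero, 74 - 2q_F - 4q_N = 0, i.e. q_N = (74 - 2q_F)/4.
Flint substitutes q_N(q_F) into its own profit: π_F = q_F(85 - 2q_F - (74 - 2q_F)/2) - 6q_F = (48 - q_F)q_F - 6q_F.
The leader's first-order condition 42 - 2q_F = 0 yields q_F = 21.
Then q_N = (74 - 2·21)/4 = 8.
Total output Q = 29, so price P = 85 - 2·29 = 27.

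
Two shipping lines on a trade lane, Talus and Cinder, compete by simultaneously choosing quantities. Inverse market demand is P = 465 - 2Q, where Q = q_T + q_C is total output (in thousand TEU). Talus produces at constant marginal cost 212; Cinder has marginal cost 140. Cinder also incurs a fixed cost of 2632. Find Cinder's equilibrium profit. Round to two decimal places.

Talus's profit: π_T = (465 - 2Q)q_T - (212q_T). Setting ∂π_T/∂q_T = 0: 253 - 4q_T - 2(q_C) = 0.
Cinder's first-order condition: 325 - 4q_C - 2(q_T) = 0.
So q_T = (253 - 2q_C)/4 and q_C = (325 - 2q_T)/4.
Substituting one into the other gives q_T = 181/6 and q_C = 397/6.
Price P = 465 - 2·(289/3) = 817/3.
Cinder's profit: (817/3 - 140)·(397/6) - 2632 = 6124.0556.

6124.06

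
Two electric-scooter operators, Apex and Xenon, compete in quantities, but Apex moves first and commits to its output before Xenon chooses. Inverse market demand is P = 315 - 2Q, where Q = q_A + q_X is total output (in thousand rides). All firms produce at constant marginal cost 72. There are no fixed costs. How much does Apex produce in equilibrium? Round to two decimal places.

The follower Xenon best-responds to any q_A: π_X = (315 - 2Q)q_X - 72q_X.
Setting the follower's marginal profit to zero, 243 - 2q_A - 4q_X = 0, i.e. q_X = (243 - 2q_A)/4.
The leader anticipates this reaction. Substituting into P = 315 - 2Q gives P = 387/2 - q_A, so π_A = (387/2 - q_A)q_A - 72q_A.
Leader FOC: 243/2 - 2q_A = 0, so q_A = 243/4.
Then q_X = (243 - 2·(243/4))/4 = 243/8.

60.75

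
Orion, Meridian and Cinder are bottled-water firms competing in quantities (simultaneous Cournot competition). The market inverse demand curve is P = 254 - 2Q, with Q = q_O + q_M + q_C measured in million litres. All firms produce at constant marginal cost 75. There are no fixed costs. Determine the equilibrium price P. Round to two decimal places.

A representative firm's profit is π_i = q_i(254 - 2Q) - 75q_i.
First-order condition (treating rivals' output as given): 179 - 4q_i - 2·Σ_{j≠i} q_j = 0.
By symmetry each firm produces the same amount; substituting Σ_{j≠i} q_j = 2q_i yields q_i = 179/8.
Total output Q = 537/8, so price P = 254 - 2·(537/8) = 479/4.

119.75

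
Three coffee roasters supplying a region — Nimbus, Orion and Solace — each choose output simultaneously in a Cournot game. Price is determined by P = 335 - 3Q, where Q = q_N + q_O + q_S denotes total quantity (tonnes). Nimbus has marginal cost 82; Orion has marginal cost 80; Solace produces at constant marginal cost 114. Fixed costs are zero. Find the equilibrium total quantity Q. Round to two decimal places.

60.75

Nimbus's profit: π_N = (335 - 3Q)q_N - (82q_N). Setting ∂π_N/∂q_N = 0: 253 - 6q_N - 3(q_O + q_S) = 0.
Orion's profit: π_O = (335 - 3Q)q_O - (80q_O). Setting ∂π_O/∂q_O = 0: 255 - 6q_O - 3(q_N + q_S) = 0.
Solace's profit: π_S = (335 - 3Q)q_S - (114q_S). Setting ∂π_S/∂q_S = 0: 221 - 6q_S - 3(q_N + q_O) = 0.
Adding the 3 conditions: 729 − 6Q − 6Q = 0, i.e. Q = 243/4.
Back-substituting: q_N = (253 − 729/4)/3 = 283/12, q_O = (255 − 729/4)/3 = 97/4, q_S = (221 − 729/4)/3 = 155/12.
Total output Q = 283/12 + 97/4 + 155/12 = 243/4.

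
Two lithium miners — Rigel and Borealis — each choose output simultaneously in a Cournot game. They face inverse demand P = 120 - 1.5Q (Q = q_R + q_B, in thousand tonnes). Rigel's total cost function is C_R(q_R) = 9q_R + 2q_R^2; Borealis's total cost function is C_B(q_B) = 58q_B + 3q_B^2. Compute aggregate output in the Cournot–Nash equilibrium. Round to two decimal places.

19.32

Rigel's profit: π_R = (120 - 1.5Q)q_R - (9q_R + 2q_R²). Setting ∂π_R/∂q_R = 0: 111 - 7q_R - (3/2)(q_B) = 0.
Borealis's profit: π_B = (120 - 1.5Q)q_B - (58q_B + 3q_B²). Setting ∂π_B/∂q_B = 0: 62 - 9q_B - (3/2)(q_R) = 0.
Rearranging gives the reaction functions q_R = (111 - (3/2)q_B)/7 and q_B = (62 - (3/2)q_R)/9.
Solving the pair: q_R = 1208/81, q_B = 4.4033.
Total output Q = 1208/81 + 4.4033 = 19.3169.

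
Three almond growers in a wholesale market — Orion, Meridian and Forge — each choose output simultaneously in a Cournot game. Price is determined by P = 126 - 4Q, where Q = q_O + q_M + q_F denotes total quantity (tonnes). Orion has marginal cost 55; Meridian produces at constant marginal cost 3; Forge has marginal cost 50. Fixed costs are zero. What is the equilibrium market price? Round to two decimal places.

58.50

Orion's profit: π_O = (126 - 4Q)q_O - (55q_O). Setting ∂π_O/∂q_O = 0: 71 - 8q_O - 4(q_M + q_F) = 0.
Meridian's profit: π_M = (126 - 4Q)q_M - (3q_M). Setting ∂π_M/∂q_M = 0: 123 - 8q_M - 4(q_O + q_F) = 0.
Forge's first-order condition: 76 - 8q_F - 4(q_O + q_M) = 0.
Adding the 3 conditions: 270 − 8Q − 8Q = 0, i.e. Q = 135/8.
Back-substituting: q_O = (71 − 135/2)/4 = 7/8, q_M = (123 − 135/2)/4 = 111/8, q_F = (76 − 135/2)/4 = 17/8.
Total output Q = 135/8, so price P = 126 - 4·(135/8) = 117/2.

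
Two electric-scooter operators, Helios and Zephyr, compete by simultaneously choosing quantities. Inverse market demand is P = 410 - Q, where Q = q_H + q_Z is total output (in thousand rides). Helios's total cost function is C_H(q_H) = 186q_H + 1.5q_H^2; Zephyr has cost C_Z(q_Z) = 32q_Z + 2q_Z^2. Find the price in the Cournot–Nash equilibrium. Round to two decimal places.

Helios's profit: π_H = (410 - Q)q_H - (186q_H + (3/2)q_H²). Setting ∂π_H/∂q_H = 0: 224 - 5q_H - (q_Z) = 0.
Zephyr's profit: π_Z = (410 - Q)q_Z - (32q_Z + 2q_Z²). Setting ∂π_Z/∂q_Z = 0: 378 - 6q_Z - (q_H) = 0.
Best responses: q_H = (224 - q_Z)/5, q_Z = (378 - q_H)/6.
Solving the pair: q_H = 966/29, q_Z = 1666/29.
Total output Q = 90.7586, so price P = 410 - 90.7586 = 319.2414.

319.24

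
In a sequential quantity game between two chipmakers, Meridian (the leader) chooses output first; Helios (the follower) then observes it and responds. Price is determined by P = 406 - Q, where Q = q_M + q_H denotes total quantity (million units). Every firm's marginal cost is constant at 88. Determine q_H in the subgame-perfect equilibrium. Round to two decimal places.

79.50

The follower Helios best-responds to any q_M: π_H = (406 - Q)q_H - 88q_H.
Follower FOC: 318 - q_M - 2q_H = 0, so q_H(q_M) = (318 - q_M)/2.
The leader anticipates this reaction. Substituting into P = 406 - Q gives P = 247 - (1/2)q_M, so π_M = (247 - (1/2)q_M)q_M - 88q_M.
The leader's first-order condition 159 - q_M = 0 yields q_M = 159.
Then q_H = (318 - 159)/2 = 159/2.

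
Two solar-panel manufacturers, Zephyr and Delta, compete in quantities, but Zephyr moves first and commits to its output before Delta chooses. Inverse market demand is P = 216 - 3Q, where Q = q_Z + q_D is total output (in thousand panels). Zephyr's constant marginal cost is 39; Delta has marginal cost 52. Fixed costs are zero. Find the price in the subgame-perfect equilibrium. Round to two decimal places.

The follower Delta best-responds to any q_Z: π_D = (216 - 3Q)q_D - 52q_D.
Setting the follower's marginal profit to zero, 164 - 3q_Z - 6q_D = 0, i.e. q_D = (164 - 3q_Z)/6.
The leader anticipates this reaction. Substituting into P = 216 - 3Q gives P = 134 - (3/2)q_Z, so π_Z = (134 - (3/2)q_Z)q_Z - 39q_Z.
Leader FOC: 95 - 3q_Z = 0, so q_Z = 95/3.
Then q_D = (164 - 3·(95/3))/6 = 23/2.
Total output Q = 259/6, so price P = 216 - 3·(259/6) = 173/2.

86.50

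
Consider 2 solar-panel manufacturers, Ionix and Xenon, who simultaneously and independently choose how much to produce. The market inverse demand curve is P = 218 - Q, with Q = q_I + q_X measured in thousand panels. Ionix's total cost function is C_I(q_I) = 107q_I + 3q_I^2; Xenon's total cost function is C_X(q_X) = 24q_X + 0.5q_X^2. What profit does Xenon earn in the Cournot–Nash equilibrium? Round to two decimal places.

Ionix's profit: π_I = (218 - Q)q_I - (107q_I + 3q_I²). Setting ∂π_I/∂q_I = 0: 111 - 8q_I - (q_X) = 0.
Xenon's first-order condition: 194 - 3q_X - (q_I) = 0.
Best responses: q_I = (111 - q_X)/8, q_X = (194 - q_I)/3.
Solving the pair: q_I = 139/23, q_X = 1441/23.
Price P = 218 - 1580/23 = 149.3043.
Xenon's profit: 149.3043·(1441/23) - 24·(1441/23) - (1/2)(1441/23)² = 5887.9423.

5887.94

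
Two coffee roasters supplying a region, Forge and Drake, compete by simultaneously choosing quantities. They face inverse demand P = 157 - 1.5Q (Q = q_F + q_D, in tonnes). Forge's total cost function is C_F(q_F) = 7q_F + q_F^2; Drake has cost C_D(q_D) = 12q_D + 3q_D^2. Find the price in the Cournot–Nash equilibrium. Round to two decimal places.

Forge's profit: π_F = (157 - 1.5Q)q_F - (7q_F + q_F²). Setting ∂π_F/∂q_F = 0: 150 - 5q_F - (3/2)(q_D) = 0.
Drake's first-order condition: 145 - 9q_D - (3/2)(q_F) = 0.
Best responses: q_F = (150 - (3/2)q_D)/5, q_D = (145 - (3/2)q_F)/9.
Substituting one into the other gives q_F = 1510/57 and q_D = 11.6959.
Total output Q = 38.1871, so price P = 157 - (3/2)·38.1871 = 99.7193.

99.72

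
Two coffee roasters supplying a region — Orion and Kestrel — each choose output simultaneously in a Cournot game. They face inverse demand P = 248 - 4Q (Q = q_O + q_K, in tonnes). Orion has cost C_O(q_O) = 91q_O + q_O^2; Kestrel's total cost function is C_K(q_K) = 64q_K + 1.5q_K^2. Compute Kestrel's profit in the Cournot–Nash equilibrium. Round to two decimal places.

914.35

Orion's profit: π_O = (248 - 4Q)q_O - (91q_O + q_O²). Setting ∂π_O/∂q_O = 0: 157 - 10q_O - 4(q_K) = 0.
Kestrel's profit: π_K = (248 - 4Q)q_K - (64q_K + (3/2)q_K²). Setting ∂π_K/∂q_K = 0: 184 - 11q_K - 4(q_O) = 0.
Rearranging gives the reaction functions q_O = (157 - 4q_K)/10 and q_K = (184 - 4q_O)/11.
Solving the pair: q_O = 991/94, q_K = 606/47.
Price P = 248 - 4·23.4362 = 154.2553.
Kestrel's profit: 154.2553·(606/47) - 64·(606/47) - (3/2)(606/47)² = 914.3495.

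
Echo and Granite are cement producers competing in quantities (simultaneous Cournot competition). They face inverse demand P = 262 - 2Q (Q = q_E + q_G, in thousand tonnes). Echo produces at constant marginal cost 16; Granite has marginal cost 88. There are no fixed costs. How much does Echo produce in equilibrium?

53

Echo's profit: π_E = (262 - 2Q)q_E - (16q_E). Setting ∂π_E/∂q_E = 0: 246 - 4q_E - 2(q_G) = 0.
Granite's first-order condition: 174 - 4q_G - 2(q_E) = 0.
So q_E = (246 - 2q_G)/4 and q_G = (174 - 2q_E)/4.
Substituting one into the other gives q_E = 53 and q_G = 17.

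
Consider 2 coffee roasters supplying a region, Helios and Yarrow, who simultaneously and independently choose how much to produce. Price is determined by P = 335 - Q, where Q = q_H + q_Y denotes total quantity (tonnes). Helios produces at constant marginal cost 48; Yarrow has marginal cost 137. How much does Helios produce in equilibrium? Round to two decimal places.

125.33

Helios's profit: π_H = (335 - Q)q_H - (48q_H). Setting ∂π_H/∂q_H = 0: 287 - 2q_H - (q_Y) = 0.
Yarrow's profit: π_Y = (335 - Q)q_Y - (137q_Y). Setting ∂π_Y/∂q_Y = 0: 198 - 2q_Y - (q_H) = 0.
Rearranging gives the reaction functions q_H = (287 - q_Y)/2 and q_Y = (198 - q_H)/2.
Substituting one into the other gives q_H = 376/3 and q_Y = 109/3.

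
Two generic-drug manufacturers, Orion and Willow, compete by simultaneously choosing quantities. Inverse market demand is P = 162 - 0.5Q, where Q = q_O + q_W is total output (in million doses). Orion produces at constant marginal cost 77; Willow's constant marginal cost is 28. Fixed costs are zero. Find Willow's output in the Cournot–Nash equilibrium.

122

Orion's profit: π_O = (162 - 0.5Q)q_O - (77q_O). Setting ∂π_O/∂q_O = 0: 85 - q_O - (1/2)(q_W) = 0.
Willow's profit: π_W = (162 - 0.5Q)q_W - (28q_W). Setting ∂π_W/∂q_W = 0: 134 - q_W - (1/2)(q_O) = 0.
Rearranging gives the reaction functions q_O = (85 - (1/2)q_W) and q_W = (134 - (1/2)q_O).
Solving the pair: q_O = 24, q_W = 122.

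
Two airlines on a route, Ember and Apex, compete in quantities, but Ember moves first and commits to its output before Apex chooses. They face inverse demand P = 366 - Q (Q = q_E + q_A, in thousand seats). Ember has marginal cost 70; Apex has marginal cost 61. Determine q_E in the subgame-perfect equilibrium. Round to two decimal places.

Solve by backward induction. Given q_E, the follower Apex maximises π_A = (366 - q_E - q_A)q_A - 61q_A.
Follower FOC: 305 - q_E - 2q_A = 0, so q_A(q_E) = (305 - q_E)/2.
The leader anticipates this reaction. Substituting into P = 366 - Q gives P = 427/2 - (1/2)q_E, so π_E = (427/2 - (1/2)q_E)q_E - 70q_E.
The leader's first-order condition 287/2 - q_E = 0 yields q_E = 287/2.
Then q_A = (305 - 287/2)/2 = 323/4.

143.50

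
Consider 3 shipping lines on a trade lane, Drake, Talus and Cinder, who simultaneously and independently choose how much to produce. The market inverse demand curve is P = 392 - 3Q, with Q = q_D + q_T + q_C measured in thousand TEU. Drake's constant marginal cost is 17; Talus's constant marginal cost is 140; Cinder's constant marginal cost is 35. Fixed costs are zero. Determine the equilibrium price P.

Drake's profit: π_D = (392 - 3Q)q_D - (17q_D). Setting ∂π_D/∂q_D = 0: 375 - 6q_D - 3(q_T + q_C) = 0.
Talus's first-order condition: 252 - 6q_T - 3(q_D + q_C) = 0.
Cinder's profit: π_C = (392 - 3Q)q_C - (35q_C). Setting ∂π_C/∂q_C = 0: 357 - 6q_C - 3(q_D + q_T) = 0.
Summing all 3 equations gives 984 − 12Q = 0, hence Q = 82.
Back-substituting: q_D = (375 − 246)/3 = 43, q_T = (252 − 246)/3 = 2, q_C = (357 − 246)/3 = 37.
Total output Q = 82, so price P = 392 - 3·82 = 146.

146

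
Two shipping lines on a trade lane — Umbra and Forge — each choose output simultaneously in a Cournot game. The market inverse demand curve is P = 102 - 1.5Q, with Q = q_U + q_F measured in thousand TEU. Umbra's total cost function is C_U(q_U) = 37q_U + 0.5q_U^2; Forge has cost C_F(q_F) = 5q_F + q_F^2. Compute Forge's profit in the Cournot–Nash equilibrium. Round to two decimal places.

669.63

Umbra's profit: π_U = (102 - 1.5Q)q_U - (37q_U + (1/2)q_U²). Setting ∂π_U/∂q_U = 0: 65 - 4q_U - (3/2)(q_F) = 0.
Forge's profit: π_F = (102 - 1.5Q)q_F - (5q_F + q_F²). Setting ∂π_F/∂q_F = 0: 97 - 5q_F - (3/2)(q_U) = 0.
Rearranging gives the reaction functions q_U = (65 - (3/2)q_F)/4 and q_F = (97 - (3/2)q_U)/5.
Solving the pair: q_U = 718/71, q_F = 1162/71.
Price P = 102 - (3/2)·(1880/71) = 62.2817.
Forge's profit: 62.2817·(1162/71) - 5·(1162/71) - (1162/71)² = 669.6310.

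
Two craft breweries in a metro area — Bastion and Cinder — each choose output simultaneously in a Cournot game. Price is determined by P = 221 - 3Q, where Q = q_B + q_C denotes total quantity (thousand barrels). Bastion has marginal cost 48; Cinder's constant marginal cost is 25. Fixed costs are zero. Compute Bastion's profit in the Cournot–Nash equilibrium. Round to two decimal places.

833.33

Bastion's profit: π_B = (221 - 3Q)q_B - (48q_B). Setting ∂π_B/∂q_B = 0: 173 - 6q_B - 3(q_C) = 0.
Cinder's profit: π_C = (221 - 3Q)q_C - (25q_C). Setting ∂π_C/∂q_C = 0: 196 - 6q_C - 3(q_B) = 0.
Rearranging gives the reaction functions q_B = (173 - 3q_C)/6 and q_C = (196 - 3q_B)/6.
Substituting one into the other gives q_B = 50/3 and q_C = 73/3.
Price P = 221 - 3·41 = 98.
Bastion's profit: (98 - 48)·(50/3) = 833.3333.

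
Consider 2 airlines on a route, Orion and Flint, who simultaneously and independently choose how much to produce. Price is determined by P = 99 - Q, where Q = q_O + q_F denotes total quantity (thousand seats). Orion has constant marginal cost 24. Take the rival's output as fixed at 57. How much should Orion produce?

9

With the rival's output fixed at 57, Orion's profit is π_O = (99 - 57 - q_O)q_O - (24q_O) = (42 - q_O)q_O - (24q_O).
∂π_O/∂q_O = 18 - 2q_O = 0, so q_O = 9.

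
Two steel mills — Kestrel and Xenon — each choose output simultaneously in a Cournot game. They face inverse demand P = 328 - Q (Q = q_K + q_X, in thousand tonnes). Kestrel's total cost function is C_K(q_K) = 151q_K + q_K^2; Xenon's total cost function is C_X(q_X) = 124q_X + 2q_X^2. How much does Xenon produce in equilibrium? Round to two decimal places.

Kestrel's profit: π_K = (328 - Q)q_K - (151q_K + q_K²). Setting ∂π_K/∂q_K = 0: 177 - 4q_K - (q_X) = 0.
Xenon's first-order condition: 204 - 6q_X - (q_K) = 0.
So q_K = (177 - q_X)/4 and q_X = (204 - q_K)/6.
Substituting one into the other gives q_K = 858/23 and q_X = 639/23.

27.78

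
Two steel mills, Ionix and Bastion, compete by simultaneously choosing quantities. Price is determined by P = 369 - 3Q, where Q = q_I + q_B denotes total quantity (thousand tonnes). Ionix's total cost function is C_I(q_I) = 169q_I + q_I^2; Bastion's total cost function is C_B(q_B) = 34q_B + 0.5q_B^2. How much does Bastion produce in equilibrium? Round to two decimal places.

44.26

Ionix's profit: π_I = (369 - 3Q)q_I - (169q_I + q_I²). Setting ∂π_I/∂q_I = 0: 200 - 8q_I - 3(q_B) = 0.
Bastion's profit: π_B = (369 - 3Q)q_B - (34q_B + (1/2)q_B²). Setting ∂π_B/∂q_B = 0: 335 - 7q_B - 3(q_I) = 0.
Best responses: q_I = (200 - 3q_B)/8, q_B = (335 - 3q_I)/7.
Substituting one into the other gives q_I = 395/47 and q_B = 44.2553.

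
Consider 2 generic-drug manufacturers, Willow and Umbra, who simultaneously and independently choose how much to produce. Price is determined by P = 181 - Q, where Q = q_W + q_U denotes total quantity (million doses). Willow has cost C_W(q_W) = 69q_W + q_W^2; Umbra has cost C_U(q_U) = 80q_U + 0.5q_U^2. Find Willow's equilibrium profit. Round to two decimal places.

912.81

Willow's profit: π_W = (181 - Q)q_W - (69q_W + q_W²). Setting ∂π_W/∂q_W = 0: 112 - 4q_W - (q_U) = 0.
Umbra's profit: π_U = (181 - Q)q_U - (80q_U + (1/2)q_U²). Setting ∂π_U/∂q_U = 0: 101 - 3q_U - (q_W) = 0.
So q_W = (112 - q_U)/4 and q_U = (101 - q_W)/3.
Substituting one into the other gives q_W = 235/11 and q_U = 292/11.
Price P = 181 - 527/11 = 1464/11.
Willow's profit: (1464/11)·(235/11) - 69·(235/11) - (235/11)² = 912.8099.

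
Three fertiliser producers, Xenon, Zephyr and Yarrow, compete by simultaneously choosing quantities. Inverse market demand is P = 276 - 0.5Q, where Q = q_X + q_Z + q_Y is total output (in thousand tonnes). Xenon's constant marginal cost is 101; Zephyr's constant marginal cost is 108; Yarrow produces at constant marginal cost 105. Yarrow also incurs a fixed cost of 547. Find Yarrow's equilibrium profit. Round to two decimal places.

3065.50

Xenon's profit: π_X = (276 - 0.5Q)q_X - (101q_X). Setting ∂π_X/∂q_X = 0: 175 - q_X - (1/2)(q_Z + q_Y) = 0.
Zephyr's first-order condition: 168 - q_Z - (1/2)(q_X + q_Y) = 0.
Yarrow's first-order condition: 171 - q_Y - (1/2)(q_X + q_Z) = 0.
Adding the 3 conditions: 514 − Q − Q = 0, i.e. Q = 257.
Back-substituting: q_X = (175 − 257/2)/(1/2) = 93, q_Z = (168 − 257/2)/(1/2) = 79, q_Y = (171 − 257/2)/(1/2) = 85.
Price P = 276 - (1/2)·257 = 295/2.
Yarrow's profit: (295/2 - 105)·85 - 547 = 3065.5000.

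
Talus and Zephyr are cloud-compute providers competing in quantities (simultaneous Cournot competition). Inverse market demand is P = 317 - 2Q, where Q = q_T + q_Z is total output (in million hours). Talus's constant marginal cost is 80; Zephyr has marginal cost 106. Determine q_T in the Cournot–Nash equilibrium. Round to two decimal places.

Talus's profit: π_T = (317 - 2Q)q_T - (80q_T). Setting ∂π_T/∂q_T = 0: 237 - 4q_T - 2(q_Z) = 0.
Zephyr's first-order condition: 211 - 4q_Z - 2(q_T) = 0.
Best responses: q_T = (237 - 2q_Z)/4, q_Z = (211 - 2q_T)/4.
Substituting one into the other gives q_T = 263/6 and q_Z = 185/6.

43.83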